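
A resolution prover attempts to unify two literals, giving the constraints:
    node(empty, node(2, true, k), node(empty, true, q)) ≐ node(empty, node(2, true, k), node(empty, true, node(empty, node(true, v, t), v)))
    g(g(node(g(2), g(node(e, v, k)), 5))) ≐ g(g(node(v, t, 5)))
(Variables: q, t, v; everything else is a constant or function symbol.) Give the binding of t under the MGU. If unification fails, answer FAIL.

g(node(e, g(2), k))

Decompose node/3: empty ≐ empty,  node(2, true, k) ≐ node(2, true, k),  node(empty, true, q) ≐ node(empty, true, node(empty, node(true, v, t), v)).
Delete trivial equation empty ≐ empty.
Delete trivial equation node(2, true, k) ≐ node(2, true, k).
Decompose node/3: empty ≐ empty,  true ≐ true,  q ≐ node(empty, node(true, v, t), v).
Delete trivial equation empty ≐ empty.
Delete trivial equation true ≐ true.
Bind q := node(empty, node(true, v, t), v); no other remaining equation mentions q.
Decompose g/1: g(node(g(2), g(node(e, v, k)), 5)) ≐ g(node(v, t, 5)).
Decompose g/1: node(g(2), g(node(e, v, k)), 5) ≐ node(v, t, 5).
Decompose node/3: g(2) ≐ v,  g(node(e, v, k)) ≐ t,  5 ≐ 5.
Bind v := g(2); substituting into the one remaining equation that mentions v gives: g(node(e, g(2), k)) ≐ t. Substituting into the earlier binding gives q := node(empty, node(true, g(2), t), g(2)).
Bind t := g(node(e, g(2), k)); no other remaining equation mentions t. Substituting into the earlier binding gives q := node(empty, node(true, g(2), g(node(e, g(2), k))), g(2)).
Delete trivial equation 5 ≐ 5.
MGU = { q ↦ node(empty, node(true, g(2), g(node(e, g(2), k))), g(2)), v ↦ g(2), t ↦ g(node(e, g(2), k)) }, so t ↦ g(node(e, g(2), k)).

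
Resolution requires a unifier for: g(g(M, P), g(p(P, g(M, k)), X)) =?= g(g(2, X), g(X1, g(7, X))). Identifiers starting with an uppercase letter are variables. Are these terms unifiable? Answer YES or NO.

Decompose g/2: g(M, P) =?= g(2, X),  g(p(P, g(M, k)), X) =?= g(X1, g(7, X)).
Decompose g/2: M =?= 2,  P =?= X.
Bind M := 2; substituting into the one remaining equation that mentions M gives: g(p(P, g(2, k)), X) =?= g(X1, g(7, X)).
Bind P := X; substituting into the remaining equation gives: g(p(X, g(2, k)), X) =?= g(X1, g(7, X)).
Decompose g/2: p(X, g(2, k)) =?= X1,  X =?= g(7, X).
Bind X1 := p(X, g(2, k)); no other remaining equation mentions X1.
Occurs check fails: X occurs in g(7, X); the equation X =?= g(7, X) has no finite solution.

NO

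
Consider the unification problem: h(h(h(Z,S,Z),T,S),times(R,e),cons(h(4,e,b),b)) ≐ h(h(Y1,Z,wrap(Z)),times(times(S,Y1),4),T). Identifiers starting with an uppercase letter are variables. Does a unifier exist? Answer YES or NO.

Decompose h/3: h(h(Z,S,Z),T,S) ≐ h(Y1,Z,wrap(Z)),  times(R,e) ≐ times(times(S,Y1),4),  cons(h(4,e,b),b) ≐ T.
Decompose h/3: h(Z,S,Z) ≐ Y1,  T ≐ Z,  S ≐ wrap(Z).
Bind Y1 := h(Z,S,Z); substituting into the one remaining equation that mentions Y1 gives: times(R,e) ≐ times(times(S,h(Z,S,Z)),4).
Bind T := Z; substituting into the one remaining equation that mentions T gives: cons(h(4,e,b),b) ≐ Z.
Bind S := wrap(Z); substituting into the one remaining equation that mentions S gives: times(R,e) ≐ times(times(wrap(Z),h(Z,wrap(Z),Z)),4). Substituting into the earlier binding gives Y1 := h(Z,wrap(Z),Z).
Decompose times/2: R ≐ times(wrap(Z),h(Z,wrap(Z),Z)),  e ≐ 4.
Bind R := times(wrap(Z),h(Z,wrap(Z),Z)); no other remaining equation mentions R.
Clash: constants e and 4 differ; no unifier exists.

NO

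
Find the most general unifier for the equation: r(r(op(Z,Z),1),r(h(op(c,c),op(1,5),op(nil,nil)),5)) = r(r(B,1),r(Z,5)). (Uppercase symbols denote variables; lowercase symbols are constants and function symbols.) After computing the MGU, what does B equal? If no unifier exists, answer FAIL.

Decompose r/2: r(op(Z,Z),1) = r(B,1),  r(h(op(c,c),op(1,5),op(nil,nil)),5) = r(Z,5).
Decompose r/2: op(Z,Z) = B,  1 = 1.
Bind B := op(Z,Z); no other remaining equation mentions B.
Delete trivial equation 1 = 1.
Decompose r/2: h(op(c,c),op(1,5),op(nil,nil)) = Z,  5 = 5.
Bind Z := h(op(c,c),op(1,5),op(nil,nil)); no other remaining equation mentions Z. Substituting into the earlier binding gives B := op(h(op(c,c),op(1,5),op(nil,nil)),h(op(c,c),op(1,5),op(nil,nil))).
Delete trivial equation 5 = 5.
MGU = { B ↦ op(h(op(c,c),op(1,5),op(nil,nil)),h(op(c,c),op(1,5),op(nil,nil))), Z ↦ h(op(c,c),op(1,5),op(nil,nil)) }, so B ↦ op(h(op(c,c),op(1,5),op(nil,nil)),h(op(c,c),op(1,5),op(nil,nil))).

op(h(op(c,c),op(1,5),op(nil,nil)),h(op(c,c),op(1,5),op(nil,nil)))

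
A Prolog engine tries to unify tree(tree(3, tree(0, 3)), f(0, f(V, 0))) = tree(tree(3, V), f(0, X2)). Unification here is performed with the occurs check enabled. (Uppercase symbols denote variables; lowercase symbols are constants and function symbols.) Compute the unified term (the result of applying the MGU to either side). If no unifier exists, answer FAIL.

tree(tree(3, tree(0, 3)), f(0, f(tree(0, 3), 0)))

Decompose tree/2: tree(3, tree(0, 3)) = tree(3, V),  f(0, f(V, 0)) = f(0, X2).
Decompose tree/2: 3 = 3,  tree(0, 3) = V.
Delete trivial equation 3 = 3.
Bind V := tree(0, 3); substituting into the remaining equation gives: f(0, f(tree(0, 3), 0)) = f(0, X2).
Decompose f/2: 0 = 0,  f(tree(0, 3), 0) = X2.
Delete trivial equation 0 = 0.
Bind X2 := f(tree(0, 3), 0).
Applying the MGU to either side gives tree(tree(3, tree(0, 3)), f(0, f(tree(0, 3), 0))).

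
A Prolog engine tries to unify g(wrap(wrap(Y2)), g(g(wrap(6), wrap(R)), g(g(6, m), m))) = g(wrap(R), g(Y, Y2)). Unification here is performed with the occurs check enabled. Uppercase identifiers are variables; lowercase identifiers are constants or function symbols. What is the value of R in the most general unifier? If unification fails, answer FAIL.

Decompose g/2: wrap(wrap(Y2)) = wrap(R),  g(g(wrap(6), wrap(R)), g(g(6, m), m)) = g(Y, Y2).
Decompose wrap/1: wrap(Y2) = R.
Bind R := wrap(Y2); substituting into the remaining equation gives: g(g(wrap(6), wrap(wrap(Y2))), g(g(6, m), m)) = g(Y, Y2).
Decompose g/2: g(wrap(6), wrap(wrap(Y2))) = Y,  g(g(6, m), m) = Y2.
Bind Y := g(wrap(6), wrap(wrap(Y2))); no other remaining equation mentions Y.
Bind Y2 := g(g(6, m), m). Substituting into the earlier bindings gives R := wrap(g(g(6, m), m)), Y := g(wrap(6), wrap(wrap(g(g(6, m), m)))).
MGU = { R ↦ wrap(g(g(6, m), m)), Y ↦ g(wrap(6), wrap(wrap(g(g(6, m), m)))), Y2 ↦ g(g(6, m), m) }, so R ↦ wrap(g(g(6, m), m)).

wrap(g(g(6, m), m))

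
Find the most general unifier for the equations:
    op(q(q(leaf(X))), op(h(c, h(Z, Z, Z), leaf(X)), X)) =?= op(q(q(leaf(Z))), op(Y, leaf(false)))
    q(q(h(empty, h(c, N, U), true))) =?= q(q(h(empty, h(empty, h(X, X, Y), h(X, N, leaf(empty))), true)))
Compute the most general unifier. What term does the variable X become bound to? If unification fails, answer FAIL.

FAIL

Decompose op/2: q(q(leaf(X))) =?= q(q(leaf(Z))),  op(h(c, h(Z, Z, Z), leaf(X)), X) =?= op(Y, leaf(false)).
Decompose q/1: q(leaf(X)) =?= q(leaf(Z)).
Decompose q/1: leaf(X) =?= leaf(Z).
Decompose leaf/1: X =?= Z.
Bind X := Z; substituting into the remaining equations gives: op(h(c, h(Z, Z, Z), leaf(Z)), Z) =?= op(Y, leaf(false)),  q(q(h(empty, h(c, N, U), true))) =?= q(q(h(empty, h(empty, h(Z, Z, Y), h(Z, N, leaf(empty))), true))).
Decompose op/2: h(c, h(Z, Z, Z), leaf(Z)) =?= Y,  Z =?= leaf(false).
Bind Y := h(c, h(Z, Z, Z), leaf(Z)); substituting into the one remaining equation that mentions Y gives: q(q(h(empty, h(c, N, U), true))) =?= q(q(h(empty, h(empty, h(Z, Z, h(c, h(Z, Z, Z), leaf(Z))), h(Z, N, leaf(empty))), true))).
Bind Z := leaf(false); substituting into the remaining equation gives: q(q(h(empty, h(c, N, U), true))) =?= q(q(h(empty, h(empty, h(leaf(false), leaf(false), h(c, h(leaf(false), leaf(false), leaf(false)), leaf(leaf(false)))), h(leaf(false), N, leaf(empty))), true))). Substituting into the earlier bindings gives X := leaf(false), Y := h(c, h(leaf(false), leaf(false), leaf(false)), leaf(leaf(false))).
Decompose q/1: q(h(empty, h(c, N, U), true)) =?= q(h(empty, h(empty, h(leaf(false), leaf(false), h(c, h(leaf(false), leaf(false), leaf(false)), leaf(leaf(false)))), h(leaf(false), N, leaf(empty))), true)).
Decompose q/1: h(empty, h(c, N, U), true) =?= h(empty, h(empty, h(leaf(false), leaf(false), h(c, h(leaf(false), leaf(false), leaf(false)), leaf(leaf(false)))), h(leaf(false), N, leaf(empty))), true).
Decompose h/3: empty =?= empty,  h(c, N, U) =?= h(empty, h(leaf(false), leaf(false), h(c, h(leaf(false), leaf(false), leaf(false)), leaf(leaf(false)))), h(leaf(false), N, leaf(empty))),  true =?= true.
Delete trivial equation empty =?= empty.
Decompose h/3: c =?= empty,  N =?= h(leaf(false), leaf(false), h(c, h(leaf(false), leaf(false), leaf(false)), leaf(leaf(false)))),  U =?= h(leaf(false), N, leaf(empty)).
Clash: constants c and empty differ; no unifier exists.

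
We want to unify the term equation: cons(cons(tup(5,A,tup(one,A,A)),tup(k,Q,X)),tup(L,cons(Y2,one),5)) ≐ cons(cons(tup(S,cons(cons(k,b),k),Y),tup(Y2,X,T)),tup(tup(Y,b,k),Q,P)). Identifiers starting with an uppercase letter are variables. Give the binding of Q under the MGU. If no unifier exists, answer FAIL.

cons(k,one)

Decompose cons/2: cons(tup(5,A,tup(one,A,A)),tup(k,Q,X)) ≐ cons(tup(S,cons(cons(k,b),k),Y),tup(Y2,X,T)),  tup(L,cons(Y2,one),5) ≐ tup(tup(Y,b,k),Q,P).
Decompose cons/2: tup(5,A,tup(one,A,A)) ≐ tup(S,cons(cons(k,b),k),Y),  tup(k,Q,X) ≐ tup(Y2,X,T).
Decompose tup/3: 5 ≐ S,  A ≐ cons(cons(k,b),k),  tup(one,A,A) ≐ Y.
Bind S := 5; no other remaining equation mentions S.
Bind A := cons(cons(k,b),k); substituting into the one remaining equation that mentions A gives: tup(one,cons(cons(k,b),k),cons(cons(k,b),k)) ≐ Y.
Bind Y := tup(one,cons(cons(k,b),k),cons(cons(k,b),k)); substituting into the one remaining equation that mentions Y gives: tup(L,cons(Y2,one),5) ≐ tup(tup(tup(one,cons(cons(k,b),k),cons(cons(k,b),k)),b,k),Q,P).
Decompose tup/3: k ≐ Y2,  Q ≐ X,  X ≐ T.
Bind Y2 := k; substituting into the one remaining equation that mentions Y2 gives: tup(L,cons(k,one),5) ≐ tup(tup(tup(one,cons(cons(k,b),k),cons(cons(k,b),k)),b,k),Q,P).
Bind Q := X; substituting into the one remaining equation that mentions Q gives: tup(L,cons(k,one),5) ≐ tup(tup(tup(one,cons(cons(k,b),k),cons(cons(k,b),k)),b,k),X,P).
Bind X := T; substituting into the remaining equation gives: tup(L,cons(k,one),5) ≐ tup(tup(tup(one,cons(cons(k,b),k),cons(cons(k,b),k)),b,k),T,P). Substituting into the earlier binding gives Q := T.
Decompose tup/3: L ≐ tup(tup(one,cons(cons(k,b),k),cons(cons(k,b),k)),b,k),  cons(k,one) ≐ T,  5 ≐ P.
Bind L := tup(tup(one,cons(cons(k,b),k),cons(cons(k,b),k)),b,k); no other remaining equation mentions L.
Bind T := cons(k,one); no other remaining equation mentions T. Substituting into the earlier bindings gives Q := cons(k,one), X := cons(k,one).
Bind P := 5.
MGU = { S -> 5, A -> cons(cons(k,b),k), Y -> tup(one,cons(cons(k,b),k),cons(cons(k,b),k)), Y2 -> k, Q -> cons(k,one), X -> cons(k,one), L -> tup(tup(one,cons(cons(k,b),k),cons(cons(k,b),k)),b,k), T -> cons(k,one), P -> 5 }, so Q -> cons(k,one).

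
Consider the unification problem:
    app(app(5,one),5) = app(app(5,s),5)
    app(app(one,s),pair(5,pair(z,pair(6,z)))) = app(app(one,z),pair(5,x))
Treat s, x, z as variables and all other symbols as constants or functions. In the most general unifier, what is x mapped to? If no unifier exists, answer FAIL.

pair(one,pair(6,one))

Decompose app/2: app(5,one) = app(5,s),  5 = 5.
Decompose app/2: 5 = 5,  one = s.
Delete trivial equation 5 = 5.
Bind s := one; substituting into the one remaining equation that mentions s gives: app(app(one,one),pair(5,pair(z,pair(6,z)))) = app(app(one,z),pair(5,x)).
Delete trivial equation 5 = 5.
Decompose app/2: app(one,one) = app(one,z),  pair(5,pair(z,pair(6,z))) = pair(5,x).
Decompose app/2: one = one,  one = z.
Delete trivial equation one = one.
Bind z := one; substituting into the remaining equation gives: pair(5,pair(one,pair(6,one))) = pair(5,x).
Decompose pair/2: 5 = 5,  pair(one,pair(6,one)) = x.
Delete trivial equation 5 = 5.
Bind x := pair(one,pair(6,one)).
MGU = { s -> one, z -> one, x -> pair(one,pair(6,one)) }, so x -> pair(one,pair(6,one)).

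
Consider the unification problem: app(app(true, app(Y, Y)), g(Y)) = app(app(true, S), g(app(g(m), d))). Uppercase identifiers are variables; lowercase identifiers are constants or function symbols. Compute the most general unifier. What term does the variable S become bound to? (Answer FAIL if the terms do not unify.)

app(app(g(m), d), app(g(m), d))

Decompose app/2: app(true, app(Y, Y)) = app(true, S),  g(Y) = g(app(g(m), d)).
Decompose app/2: true = true,  app(Y, Y) = S.
Delete trivial equation true = true.
Bind S := app(Y, Y); no other remaining equation mentions S.
Decompose g/1: Y = app(g(m), d).
Bind Y := app(g(m), d). Substituting into the earlier binding gives S := app(app(g(m), d), app(g(m), d)).
MGU = { S := app(app(g(m), d), app(g(m), d)), Y := app(g(m), d) }, so S := app(app(g(m), d), app(g(m), d)).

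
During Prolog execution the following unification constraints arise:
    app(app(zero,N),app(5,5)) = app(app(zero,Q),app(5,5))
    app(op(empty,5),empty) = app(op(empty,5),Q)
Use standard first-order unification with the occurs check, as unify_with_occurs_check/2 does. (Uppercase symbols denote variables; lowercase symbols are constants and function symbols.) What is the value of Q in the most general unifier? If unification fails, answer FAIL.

Decompose app/2: app(zero,N) = app(zero,Q),  app(5,5) = app(5,5).
Decompose app/2: zero = zero,  N = Q.
Delete trivial equation zero = zero.
Bind N := Q; no other remaining equation mentions N.
Delete trivial equation app(5,5) = app(5,5).
Decompose app/2: op(empty,5) = op(empty,5),  empty = Q.
Delete trivial equation op(empty,5) = op(empty,5).
Bind Q := empty. Substituting into the earlier binding gives N := empty.
MGU = { N = empty, Q = empty }, so Q = empty.

empty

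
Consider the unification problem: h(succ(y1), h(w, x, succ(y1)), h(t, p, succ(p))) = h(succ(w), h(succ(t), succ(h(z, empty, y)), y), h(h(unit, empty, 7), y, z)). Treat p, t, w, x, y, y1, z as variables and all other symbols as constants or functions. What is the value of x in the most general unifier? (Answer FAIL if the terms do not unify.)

succ(h(succ(succ(succ(h(unit, empty, 7)))), empty, succ(succ(h(unit, empty, 7)))))

Decompose h/3: succ(y1) = succ(w),  h(w, x, succ(y1)) = h(succ(t), succ(h(z, empty, y)), y),  h(t, p, succ(p)) = h(h(unit, empty, 7), y, z).
Decompose succ/1: y1 = w.
Bind y1 := w; substituting into the one remaining equation that mentions y1 gives: h(w, x, succ(w)) = h(succ(t), succ(h(z, empty, y)), y).
Decompose h/3: w = succ(t),  x = succ(h(z, empty, y)),  succ(w) = y.
Bind w := succ(t); substituting into the one remaining equation that mentions w gives: succ(succ(t)) = y. Substituting into the earlier binding gives y1 := succ(t).
Bind x := succ(h(z, empty, y)); no other remaining equation mentions x.
Bind y := succ(succ(t)); substituting into the remaining equation gives: h(t, p, succ(p)) = h(h(unit, empty, 7), succ(succ(t)), z). Substituting into the earlier binding gives x := succ(h(z, empty, succ(succ(t)))).
Decompose h/3: t = h(unit, empty, 7),  p = succ(succ(t)),  succ(p) = z.
Bind t := h(unit, empty, 7); substituting into the one remaining equation that mentions t gives: p = succ(succ(h(unit, empty, 7))). Substituting into the earlier bindings gives y1 := succ(h(unit, empty, 7)), w := succ(h(unit, empty, 7)), x := succ(h(z, empty, succ(succ(h(unit, empty, 7))))), y := succ(succ(h(unit, empty, 7))).
Bind p := succ(succ(h(unit, empty, 7))); substituting into the remaining equation gives: succ(succ(succ(h(unit, empty, 7)))) = z.
Bind z := succ(succ(succ(h(unit, empty, 7)))). Substituting into the earlier binding gives x := succ(h(succ(succ(succ(h(unit, empty, 7)))), empty, succ(succ(h(unit, empty, 7))))).
MGU = { y1 ↦ succ(h(unit, empty, 7)), w ↦ succ(h(unit, empty, 7)), x ↦ succ(h(succ(succ(succ(h(unit, empty, 7)))), empty, succ(succ(h(unit, empty, 7))))), y ↦ succ(succ(h(unit, empty, 7))), t ↦ h(unit, empty, 7), p ↦ succ(succ(h(unit, empty, 7))), z ↦ succ(succ(succ(h(unit, empty, 7)))) }, so x ↦ succ(h(succ(succ(succ(h(unit, empty, 7)))), empty, succ(succ(h(unit, empty, 7))))).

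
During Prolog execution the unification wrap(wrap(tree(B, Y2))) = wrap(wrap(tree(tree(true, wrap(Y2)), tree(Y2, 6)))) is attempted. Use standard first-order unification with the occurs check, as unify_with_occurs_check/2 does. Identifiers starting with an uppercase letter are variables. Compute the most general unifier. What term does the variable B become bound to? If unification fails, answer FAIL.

FAIL

Decompose wrap/1: wrap(tree(B, Y2)) = wrap(tree(tree(true, wrap(Y2)), tree(Y2, 6))).
Decompose wrap/1: tree(B, Y2) = tree(tree(true, wrap(Y2)), tree(Y2, 6)).
Decompose tree/2: B = tree(true, wrap(Y2)),  Y2 = tree(Y2, 6).
Bind B := tree(true, wrap(Y2)); no other remaining equation mentions B.
Occurs check fails: Y2 occurs in tree(Y2, 6); the equation Y2 = tree(Y2, 6) has no finite solution.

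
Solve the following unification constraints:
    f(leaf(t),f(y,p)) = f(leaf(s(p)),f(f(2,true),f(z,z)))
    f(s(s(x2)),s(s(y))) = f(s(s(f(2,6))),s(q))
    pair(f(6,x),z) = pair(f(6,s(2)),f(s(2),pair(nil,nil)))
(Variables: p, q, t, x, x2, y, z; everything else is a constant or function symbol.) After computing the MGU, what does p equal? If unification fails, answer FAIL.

Decompose f/2: leaf(t) = leaf(s(p)),  f(y,p) = f(f(2,true),f(z,z)).
Decompose leaf/1: t = s(p).
Bind t := s(p); no other remaining equation mentions t.
Decompose f/2: y = f(2,true),  p = f(z,z).
Bind y := f(2,true); substituting into the one remaining equation that mentions y gives: f(s(s(x2)),s(s(f(2,true)))) = f(s(s(f(2,6))),s(q)).
Bind p := f(z,z); no other remaining equation mentions p. Substituting into the earlier binding gives t := s(f(z,z)).
Decompose f/2: s(s(x2)) = s(s(f(2,6))),  s(s(f(2,true))) = s(q).
Decompose s/1: s(x2) = s(f(2,6)).
Decompose s/1: x2 = f(2,6).
Bind x2 := f(2,6); no other remaining equation mentions x2.
Decompose s/1: s(f(2,true)) = q.
Bind q := s(f(2,true)); no other remaining equation mentions q.
Decompose pair/2: f(6,x) = f(6,s(2)),  z = f(s(2),pair(nil,nil)).
Decompose f/2: 6 = 6,  x = s(2).
Delete trivial equation 6 = 6.
Bind x := s(2); no other remaining equation mentions x.
Bind z := f(s(2),pair(nil,nil)). Substituting into the earlier bindings gives t := s(f(f(s(2),pair(nil,nil)),f(s(2),pair(nil,nil)))), p := f(f(s(2),pair(nil,nil)),f(s(2),pair(nil,nil))).
MGU = { t -> s(f(f(s(2),pair(nil,nil)),f(s(2),pair(nil,nil)))), y -> f(2,true), p -> f(f(s(2),pair(nil,nil)),f(s(2),pair(nil,nil))), x2 -> f(2,6), q -> s(f(2,true)), x -> s(2), z -> f(s(2),pair(nil,nil)) }, so p -> f(f(s(2),pair(nil,nil)),f(s(2),pair(nil,nil))).

f(f(s(2),pair(nil,nil)),f(s(2),pair(nil,nil)))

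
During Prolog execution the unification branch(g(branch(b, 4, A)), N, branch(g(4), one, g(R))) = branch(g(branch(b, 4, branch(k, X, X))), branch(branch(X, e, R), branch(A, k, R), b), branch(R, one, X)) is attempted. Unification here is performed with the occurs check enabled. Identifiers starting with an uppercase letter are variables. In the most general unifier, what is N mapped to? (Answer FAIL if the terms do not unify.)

Decompose branch/3: g(branch(b, 4, A)) = g(branch(b, 4, branch(k, X, X))),  N = branch(branch(X, e, R), branch(A, k, R), b),  branch(g(4), one, g(R)) = branch(R, one, X).
Decompose g/1: branch(b, 4, A) = branch(b, 4, branch(k, X, X)).
Decompose branch/3: b = b,  4 = 4,  A = branch(k, X, X).
Delete trivial equation b = b.
Delete trivial equation 4 = 4.
Bind A := branch(k, X, X); substituting into the one remaining equation that mentions A gives: N = branch(branch(X, e, R), branch(branch(k, X, X), k, R), b).
Bind N := branch(branch(X, e, R), branch(branch(k, X, X), k, R), b); no other remaining equation mentions N.
Decompose branch/3: g(4) = R,  one = one,  g(R) = X.
Bind R := g(4); substituting into the one remaining equation that mentions R gives: g(g(4)) = X. Substituting into the earlier binding gives N := branch(branch(X, e, g(4)), branch(branch(k, X, X), k, g(4)), b).
Delete trivial equation one = one.
Bind X := g(g(4)). Substituting into the earlier bindings gives A := branch(k, g(g(4)), g(g(4))), N := branch(branch(g(g(4)), e, g(4)), branch(branch(k, g(g(4)), g(g(4))), k, g(4)), b).
MGU = { A -> branch(k, g(g(4)), g(g(4))), N -> branch(branch(g(g(4)), e, g(4)), branch(branch(k, g(g(4)), g(g(4))), k, g(4)), b), R -> g(4), X -> g(g(4)) }, so N -> branch(branch(g(g(4)), e, g(4)), branch(branch(k, g(g(4)), g(g(4))), k, g(4)), b).

branch(branch(g(g(4)), e, g(4)), branch(branch(k, g(g(4)), g(g(4))), k, g(4)), b)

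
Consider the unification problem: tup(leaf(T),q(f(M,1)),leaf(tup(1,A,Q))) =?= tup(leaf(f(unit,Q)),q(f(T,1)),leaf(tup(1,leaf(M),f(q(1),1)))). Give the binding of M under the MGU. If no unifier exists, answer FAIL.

f(unit,f(q(1),1))

Decompose tup/3: leaf(T) =?= leaf(f(unit,Q)),  q(f(M,1)) =?= q(f(T,1)),  leaf(tup(1,A,Q)) =?= leaf(tup(1,leaf(M),f(q(1),1))).
Decompose leaf/1: T =?= f(unit,Q).
Bind T := f(unit,Q); substituting into the one remaining equation that mentions T gives: q(f(M,1)) =?= q(f(f(unit,Q),1)).
Decompose q/1: f(M,1) =?= f(f(unit,Q),1).
Decompose f/2: M =?= f(unit,Q),  1 =?= 1.
Bind M := f(unit,Q); substituting into the one remaining equation that mentions M gives: leaf(tup(1,A,Q)) =?= leaf(tup(1,leaf(f(unit,Q)),f(q(1),1))).
Delete trivial equation 1 =?= 1.
Decompose leaf/1: tup(1,A,Q) =?= tup(1,leaf(f(unit,Q)),f(q(1),1)).
Decompose tup/3: 1 =?= 1,  A =?= leaf(f(unit,Q)),  Q =?= f(q(1),1).
Delete trivial equation 1 =?= 1.
Bind A := leaf(f(unit,Q)); no other remaining equation mentions A.
Bind Q := f(q(1),1). Substituting into the earlier bindings gives T := f(unit,f(q(1),1)), M := f(unit,f(q(1),1)), A := leaf(f(unit,f(q(1),1))).
MGU = { T -> f(unit,f(q(1),1)), M -> f(unit,f(q(1),1)), A -> leaf(f(unit,f(q(1),1))), Q -> f(q(1),1) }, so M -> f(unit,f(q(1),1)).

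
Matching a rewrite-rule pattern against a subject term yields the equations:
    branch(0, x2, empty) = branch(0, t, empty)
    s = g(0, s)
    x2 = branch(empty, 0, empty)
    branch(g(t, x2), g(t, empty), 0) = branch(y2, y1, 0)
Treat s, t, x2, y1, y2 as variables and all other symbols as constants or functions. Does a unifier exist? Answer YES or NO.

Decompose branch/3: 0 = 0,  x2 = t,  empty = empty.
Delete trivial equation 0 = 0.
Bind x2 := t; substituting into the 2 remaining equations that mention x2 gives: t = branch(empty, 0, empty),  branch(g(t, t), g(t, empty), 0) = branch(y2, y1, 0).
Delete trivial equation empty = empty.
Occurs check fails: s occurs in g(0, s); the equation s = g(0, s) has no finite solution.

NO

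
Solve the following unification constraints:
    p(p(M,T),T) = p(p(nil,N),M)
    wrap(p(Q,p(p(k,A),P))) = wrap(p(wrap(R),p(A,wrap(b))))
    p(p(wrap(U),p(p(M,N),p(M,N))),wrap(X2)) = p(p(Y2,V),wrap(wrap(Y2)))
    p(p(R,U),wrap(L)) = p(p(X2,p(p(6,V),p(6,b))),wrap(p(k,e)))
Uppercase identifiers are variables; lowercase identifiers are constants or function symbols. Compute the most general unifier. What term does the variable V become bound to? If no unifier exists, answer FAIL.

Decompose p/2: p(M,T) = p(nil,N),  T = M.
Decompose p/2: M = nil,  T = N.
Bind M := nil; substituting into the 2 remaining equations that mention M gives: T = nil,  p(p(wrap(U),p(p(nil,N),p(nil,N))),wrap(X2)) = p(p(Y2,V),wrap(wrap(Y2))).
Bind T := N; substituting into the one remaining equation that mentions T gives: N = nil.
Bind N := nil; substituting into the one remaining equation that mentions N gives: p(p(wrap(U),p(p(nil,nil),p(nil,nil))),wrap(X2)) = p(p(Y2,V),wrap(wrap(Y2))). Substituting into the earlier binding gives T := nil.
Decompose wrap/1: p(Q,p(p(k,A),P)) = p(wrap(R),p(A,wrap(b))).
Decompose p/2: Q = wrap(R),  p(p(k,A),P) = p(A,wrap(b)).
Bind Q := wrap(R); no other remaining equation mentions Q.
Decompose p/2: p(k,A) = A,  P = wrap(b).
Occurs check fails: A occurs in p(k,A); the equation A = p(k,A) has no finite solution.

FAIL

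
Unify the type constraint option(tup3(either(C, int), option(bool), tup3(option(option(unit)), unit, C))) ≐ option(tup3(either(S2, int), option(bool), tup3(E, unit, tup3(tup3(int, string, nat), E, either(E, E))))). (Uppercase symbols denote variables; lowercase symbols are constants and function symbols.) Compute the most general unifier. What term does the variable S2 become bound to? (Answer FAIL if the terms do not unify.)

Decompose option/1: tup3(either(C, int), option(bool), tup3(option(option(unit)), unit, C)) ≐ tup3(either(S2, int), option(bool), tup3(E, unit, tup3(tup3(int, string, nat), E, either(E, E)))).
Decompose tup3/3: either(C, int) ≐ either(S2, int),  option(bool) ≐ option(bool),  tup3(option(option(unit)), unit, C) ≐ tup3(E, unit, tup3(tup3(int, string, nat), E, either(E, E))).
Decompose either/2: C ≐ S2,  int ≐ int.
Bind C := S2; substituting into the one remaining equation that mentions C gives: tup3(option(option(unit)), unit, S2) ≐ tup3(E, unit, tup3(tup3(int, string, nat), E, either(E, E))).
Delete trivial equation int ≐ int.
Delete trivial equation option(bool) ≐ option(bool).
Decompose tup3/3: option(option(unit)) ≐ E,  unit ≐ unit,  S2 ≐ tup3(tup3(int, string, nat), E, either(E, E)).
Bind E := option(option(unit)); substituting into the one remaining equation that mentions E gives: S2 ≐ tup3(tup3(int, string, nat), option(option(unit)), either(option(option(unit)), option(option(unit)))).
Delete trivial equation unit ≐ unit.
Bind S2 := tup3(tup3(int, string, nat), option(option(unit)), either(option(option(unit)), option(option(unit)))). Substituting into the earlier binding gives C := tup3(tup3(int, string, nat), option(option(unit)), either(option(option(unit)), option(option(unit)))).
MGU = { C ↦ tup3(tup3(int, string, nat), option(option(unit)), either(option(option(unit)), option(option(unit)))), E ↦ option(option(unit)), S2 ↦ tup3(tup3(int, string, nat), option(option(unit)), either(option(option(unit)), option(option(unit)))) }, so S2 ↦ tup3(tup3(int, string, nat), option(option(unit)), either(option(option(unit)), option(option(unit)))).

tup3(tup3(int, string, nat), option(option(unit)), either(option(option(unit)), option(option(unit))))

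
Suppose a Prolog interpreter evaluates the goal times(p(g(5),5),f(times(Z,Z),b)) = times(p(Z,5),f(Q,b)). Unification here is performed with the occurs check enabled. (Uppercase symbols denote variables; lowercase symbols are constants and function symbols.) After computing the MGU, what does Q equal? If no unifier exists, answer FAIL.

times(g(5),g(5))

Decompose times/2: p(g(5),5) = p(Z,5),  f(times(Z,Z),b) = f(Q,b).
Decompose p/2: g(5) = Z,  5 = 5.
Bind Z := g(5); substituting into the one remaining equation that mentions Z gives: f(times(g(5),g(5)),b) = f(Q,b).
Delete trivial equation 5 = 5.
Decompose f/2: times(g(5),g(5)) = Q,  b = b.
Bind Q := times(g(5),g(5)); no other remaining equation mentions Q.
Delete trivial equation b = b.
MGU = { Z ↦ g(5), Q ↦ times(g(5),g(5)) }, so Q ↦ times(g(5),g(5)).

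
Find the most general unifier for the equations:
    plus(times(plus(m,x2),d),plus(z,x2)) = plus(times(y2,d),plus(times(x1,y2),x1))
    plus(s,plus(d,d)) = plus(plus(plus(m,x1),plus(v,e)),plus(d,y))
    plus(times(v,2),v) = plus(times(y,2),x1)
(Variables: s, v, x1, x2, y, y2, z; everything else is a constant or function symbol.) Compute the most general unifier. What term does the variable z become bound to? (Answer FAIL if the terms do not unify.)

Decompose plus/2: times(plus(m,x2),d) = times(y2,d),  plus(z,x2) = plus(times(x1,y2),x1).
Decompose times/2: plus(m,x2) = y2,  d = d.
Bind y2 := plus(m,x2); substituting into the one remaining equation that mentions y2 gives: plus(z,x2) = plus(times(x1,plus(m,x2)),x1).
Delete trivial equation d = d.
Decompose plus/2: z = times(x1,plus(m,x2)),  x2 = x1.
Bind z := times(x1,plus(m,x2)); no other remaining equation mentions z.
Bind x2 := x1; no other remaining equation mentions x2. Substituting into the earlier bindings gives y2 := plus(m,x1), z := times(x1,plus(m,x1)).
Decompose plus/2: s = plus(plus(m,x1),plus(v,e)),  plus(d,d) = plus(d,y).
Bind s := plus(plus(m,x1),plus(v,e)); no other remaining equation mentions s.
Decompose plus/2: d = d,  d = y.
Delete trivial equation d = d.
Bind y := d; substituting into the remaining equation gives: plus(times(v,2),v) = plus(times(d,2),x1).
Decompose plus/2: times(v,2) = times(d,2),  v = x1.
Decompose times/2: v = d,  2 = 2.
Bind v := d; substituting into the one remaining equation that mentions v gives: d = x1. Substituting into the earlier binding gives s := plus(plus(m,x1),plus(d,e)).
Delete trivial equation 2 = 2.
Bind x1 := d. Substituting into the earlier bindings gives y2 := plus(m,d), z := times(d,plus(m,d)), x2 := d, s := plus(plus(m,d),plus(d,e)).
MGU = { y2 ↦ plus(m,d), z ↦ times(d,plus(m,d)), x2 ↦ d, s ↦ plus(plus(m,d),plus(d,e)), y ↦ d, v ↦ d, x1 ↦ d }, so z ↦ times(d,plus(m,d)).

times(d,plus(m,d))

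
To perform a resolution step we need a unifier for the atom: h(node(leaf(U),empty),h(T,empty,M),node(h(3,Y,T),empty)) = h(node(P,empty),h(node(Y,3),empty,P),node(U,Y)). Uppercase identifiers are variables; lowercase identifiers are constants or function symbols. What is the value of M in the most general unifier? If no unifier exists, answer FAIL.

leaf(h(3,empty,node(empty,3)))

Decompose h/3: node(leaf(U),empty) = node(P,empty),  h(T,empty,M) = h(node(Y,3),empty,P),  node(h(3,Y,T),empty) = node(U,Y).
Decompose node/2: leaf(U) = P,  empty = empty.
Bind P := leaf(U); substituting into the one remaining equation that mentions P gives: h(T,empty,M) = h(node(Y,3),empty,leaf(U)).
Delete trivial equation empty = empty.
Decompose h/3: T = node(Y,3),  empty = empty,  M = leaf(U).
Bind T := node(Y,3); substituting into the one remaining equation that mentions T gives: node(h(3,Y,node(Y,3)),empty) = node(U,Y).
Delete trivial equation empty = empty.
Bind M := leaf(U); no other remaining equation mentions M.
Decompose node/2: h(3,Y,node(Y,3)) = U,  empty = Y.
Bind U := h(3,Y,node(Y,3)); no other remaining equation mentions U. Substituting into the earlier bindings gives P := leaf(h(3,Y,node(Y,3))), M := leaf(h(3,Y,node(Y,3))).
Bind Y := empty. Substituting into the earlier bindings gives P := leaf(h(3,empty,node(empty,3))), T := node(empty,3), M := leaf(h(3,empty,node(empty,3))), U := h(3,empty,node(empty,3)).
MGU = { P ↦ leaf(h(3,empty,node(empty,3))), T ↦ node(empty,3), M ↦ leaf(h(3,empty,node(empty,3))), U ↦ h(3,empty,node(empty,3)), Y ↦ empty }, so M ↦ leaf(h(3,empty,node(empty,3))).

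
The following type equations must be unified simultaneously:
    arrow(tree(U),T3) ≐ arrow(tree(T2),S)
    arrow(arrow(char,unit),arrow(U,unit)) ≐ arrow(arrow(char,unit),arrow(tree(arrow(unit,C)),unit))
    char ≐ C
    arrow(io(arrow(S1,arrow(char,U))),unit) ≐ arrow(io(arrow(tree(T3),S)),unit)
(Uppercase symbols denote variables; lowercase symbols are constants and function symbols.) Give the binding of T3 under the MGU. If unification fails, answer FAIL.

arrow(char,tree(arrow(unit,char)))

Decompose arrow/2: tree(U) ≐ tree(T2),  T3 ≐ S.
Decompose tree/1: U ≐ T2.
Bind U := T2; substituting into the 2 remaining equations that mention U gives: arrow(arrow(char,unit),arrow(T2,unit)) ≐ arrow(arrow(char,unit),arrow(tree(arrow(unit,C)),unit)),  arrow(io(arrow(S1,arrow(char,T2))),unit) ≐ arrow(io(arrow(tree(T3),S)),unit).
Bind T3 := S; substituting into the one remaining equation that mentions T3 gives: arrow(io(arrow(S1,arrow(char,T2))),unit) ≐ arrow(io(arrow(tree(S),S)),unit).
Decompose arrow/2: arrow(char,unit) ≐ arrow(char,unit),  arrow(T2,unit) ≐ arrow(tree(arrow(unit,C)),unit).
Delete trivial equation arrow(char,unit) ≐ arrow(char,unit).
Decompose arrow/2: T2 ≐ tree(arrow(unit,C)),  unit ≐ unit.
Bind T2 := tree(arrow(unit,C)); substituting into the one remaining equation that mentions T2 gives: arrow(io(arrow(S1,arrow(char,tree(arrow(unit,C))))),unit) ≐ arrow(io(arrow(tree(S),S)),unit). Substituting into the earlier binding gives U := tree(arrow(unit,C)).
Delete trivial equation unit ≐ unit.
Bind C := char; substituting into the remaining equation gives: arrow(io(arrow(S1,arrow(char,tree(arrow(unit,char))))),unit) ≐ arrow(io(arrow(tree(S),S)),unit). Substituting into the earlier bindings gives U := tree(arrow(unit,char)), T2 := tree(arrow(unit,char)).
Decompose arrow/2: io(arrow(S1,arrow(char,tree(arrow(unit,char))))) ≐ io(arrow(tree(S),S)),  unit ≐ unit.
Decompose io/1: arrow(S1,arrow(char,tree(arrow(unit,char)))) ≐ arrow(tree(S),S).
Decompose arrow/2: S1 ≐ tree(S),  arrow(char,tree(arrow(unit,char))) ≐ S.
Bind S1 := tree(S); no other remaining equation mentions S1.
Bind S := arrow(char,tree(arrow(unit,char))); no other remaining equation mentions S. Substituting into the earlier bindings gives T3 := arrow(char,tree(arrow(unit,char))), S1 := tree(arrow(char,tree(arrow(unit,char)))).
Delete trivial equation unit ≐ unit.
MGU = { U -> tree(arrow(unit,char)), T3 -> arrow(char,tree(arrow(unit,char))), T2 -> tree(arrow(unit,char)), C -> char, S1 -> tree(arrow(char,tree(arrow(unit,char)))), S -> arrow(char,tree(arrow(unit,char))) }, so T3 -> arrow(char,tree(arrow(unit,char))).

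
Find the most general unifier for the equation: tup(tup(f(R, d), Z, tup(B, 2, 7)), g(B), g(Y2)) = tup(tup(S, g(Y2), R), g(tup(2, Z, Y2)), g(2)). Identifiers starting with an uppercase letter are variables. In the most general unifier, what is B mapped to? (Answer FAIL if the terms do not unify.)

Decompose tup/3: tup(f(R, d), Z, tup(B, 2, 7)) = tup(S, g(Y2), R),  g(B) = g(tup(2, Z, Y2)),  g(Y2) = g(2).
Decompose tup/3: f(R, d) = S,  Z = g(Y2),  tup(B, 2, 7) = R.
Bind S := f(R, d); no other remaining equation mentions S.
Bind Z := g(Y2); substituting into the one remaining equation that mentions Z gives: g(B) = g(tup(2, g(Y2), Y2)).
Bind R := tup(B, 2, 7); no other remaining equation mentions R. Substituting into the earlier binding gives S := f(tup(B, 2, 7), d).
Decompose g/1: B = tup(2, g(Y2), Y2).
Bind B := tup(2, g(Y2), Y2); no other remaining equation mentions B. Substituting into the earlier bindings gives S := f(tup(tup(2, g(Y2), Y2), 2, 7), d), R := tup(tup(2, g(Y2), Y2), 2, 7).
Decompose g/1: Y2 = 2.
Bind Y2 := 2. Substituting into the earlier bindings gives S := f(tup(tup(2, g(2), 2), 2, 7), d), Z := g(2), R := tup(tup(2, g(2), 2), 2, 7), B := tup(2, g(2), 2).
MGU = { S := f(tup(tup(2, g(2), 2), 2, 7), d), Z := g(2), R := tup(tup(2, g(2), 2), 2, 7), B := tup(2, g(2), 2), Y2 := 2 }, so B := tup(2, g(2), 2).

tup(2, g(2), 2)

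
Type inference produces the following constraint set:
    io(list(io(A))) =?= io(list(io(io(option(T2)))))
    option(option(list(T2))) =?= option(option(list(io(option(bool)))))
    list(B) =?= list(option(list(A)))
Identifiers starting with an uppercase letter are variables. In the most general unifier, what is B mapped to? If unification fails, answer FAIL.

option(list(io(option(io(option(bool))))))

Decompose io/1: list(io(A)) =?= list(io(io(option(T2)))).
Decompose list/1: io(A) =?= io(io(option(T2))).
Decompose io/1: A =?= io(option(T2)).
Bind A := io(option(T2)); substituting into the one remaining equation that mentions A gives: list(B) =?= list(option(list(io(option(T2))))).
Decompose option/1: option(list(T2)) =?= option(list(io(option(bool)))).
Decompose option/1: list(T2) =?= list(io(option(bool))).
Decompose list/1: T2 =?= io(option(bool)).
Bind T2 := io(option(bool)); substituting into the remaining equation gives: list(B) =?= list(option(list(io(option(io(option(bool))))))). Substituting into the earlier binding gives A := io(option(io(option(bool)))).
Decompose list/1: B =?= option(list(io(option(io(option(bool)))))).
Bind B := option(list(io(option(io(option(bool)))))).
MGU = { A := io(option(io(option(bool)))), T2 := io(option(bool)), B := option(list(io(option(io(option(bool)))))) }, so B := option(list(io(option(io(option(bool)))))).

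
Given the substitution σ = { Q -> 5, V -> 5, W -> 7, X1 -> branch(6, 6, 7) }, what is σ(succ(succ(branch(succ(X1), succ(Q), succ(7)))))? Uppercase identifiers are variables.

succ(succ(branch(succ(branch(6, 6, 7)), succ(5), succ(7))))

Replace each occurrence of Q with 5.
Replace each occurrence of X1 with branch(6, 6, 7).
Result: succ(succ(branch(succ(branch(6, 6, 7)), succ(5), succ(7)))).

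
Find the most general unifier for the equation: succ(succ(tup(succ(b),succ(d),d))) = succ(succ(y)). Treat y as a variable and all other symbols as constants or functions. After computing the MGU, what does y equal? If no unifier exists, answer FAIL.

tup(succ(b),succ(d),d)

Decompose succ/1: succ(tup(succ(b),succ(d),d)) = succ(y).
Decompose succ/1: tup(succ(b),succ(d),d) = y.
Bind y := tup(succ(b),succ(d),d).
MGU = { y -> tup(succ(b),succ(d),d) }, so y -> tup(succ(b),succ(d),d).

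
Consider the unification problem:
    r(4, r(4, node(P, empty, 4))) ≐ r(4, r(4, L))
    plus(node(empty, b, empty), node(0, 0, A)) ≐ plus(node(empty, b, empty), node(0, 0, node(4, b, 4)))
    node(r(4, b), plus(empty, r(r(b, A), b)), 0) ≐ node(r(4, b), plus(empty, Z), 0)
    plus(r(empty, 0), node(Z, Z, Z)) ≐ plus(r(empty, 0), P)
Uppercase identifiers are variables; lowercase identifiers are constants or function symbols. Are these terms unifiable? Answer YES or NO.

Decompose r/2: 4 ≐ 4,  r(4, node(P, empty, 4)) ≐ r(4, L).
Delete trivial equation 4 ≐ 4.
Decompose r/2: 4 ≐ 4,  node(P, empty, 4) ≐ L.
Delete trivial equation 4 ≐ 4.
Bind L := node(P, empty, 4); no other remaining equation mentions L.
Decompose plus/2: node(empty, b, empty) ≐ node(empty, b, empty),  node(0, 0, A) ≐ node(0, 0, node(4, b, 4)).
Delete trivial equation node(empty, b, empty) ≐ node(empty, b, empty).
Decompose node/3: 0 ≐ 0,  0 ≐ 0,  A ≐ node(4, b, 4).
Delete trivial equation 0 ≐ 0.
Delete trivial equation 0 ≐ 0.
Bind A := node(4, b, 4); substituting into the one remaining equation that mentions A gives: node(r(4, b), plus(empty, r(r(b, node(4, b, 4)), b)), 0) ≐ node(r(4, b), plus(empty, Z), 0).
Decompose node/3: r(4, b) ≐ r(4, b),  plus(empty, r(r(b, node(4, b, 4)), b)) ≐ plus(empty, Z),  0 ≐ 0.
Delete trivial equation r(4, b) ≐ r(4, b).
Decompose plus/2: empty ≐ empty,  r(r(b, node(4, b, 4)), b) ≐ Z.
Delete trivial equation empty ≐ empty.
Bind Z := r(r(b, node(4, b, 4)), b); substituting into the one remaining equation that mentions Z gives: plus(r(empty, 0), node(r(r(b, node(4, b, 4)), b), r(r(b, node(4, b, 4)), b), r(r(b, node(4, b, 4)), b))) ≐ plus(r(empty, 0), P).
Delete trivial equation 0 ≐ 0.
Decompose plus/2: r(empty, 0) ≐ r(empty, 0),  node(r(r(b, node(4, b, 4)), b), r(r(b, node(4, b, 4)), b), r(r(b, node(4, b, 4)), b)) ≐ P.
Delete trivial equation r(empty, 0) ≐ r(empty, 0).
Bind P := node(r(r(b, node(4, b, 4)), b), r(r(b, node(4, b, 4)), b), r(r(b, node(4, b, 4)), b)). Substituting into the earlier binding gives L := node(node(r(r(b, node(4, b, 4)), b), r(r(b, node(4, b, 4)), b), r(r(b, node(4, b, 4)), b)), empty, 4).
No equations remain and no clash or occurs-check failure arose, so a unifier exists.

YES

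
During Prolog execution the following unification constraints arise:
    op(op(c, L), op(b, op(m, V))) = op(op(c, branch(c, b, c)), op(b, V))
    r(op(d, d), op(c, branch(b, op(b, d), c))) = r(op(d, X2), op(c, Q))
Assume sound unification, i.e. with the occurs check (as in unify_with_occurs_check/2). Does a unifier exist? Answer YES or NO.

Decompose op/2: op(c, L) = op(c, branch(c, b, c)),  op(b, op(m, V)) = op(b, V).
Decompose op/2: c = c,  L = branch(c, b, c).
Delete trivial equation c = c.
Bind L := branch(c, b, c); no other remaining equation mentions L.
Decompose op/2: b = b,  op(m, V) = V.
Delete trivial equation b = b.
Occurs check fails: V occurs in op(m, V); the equation V = op(m, V) has no finite solution.

NO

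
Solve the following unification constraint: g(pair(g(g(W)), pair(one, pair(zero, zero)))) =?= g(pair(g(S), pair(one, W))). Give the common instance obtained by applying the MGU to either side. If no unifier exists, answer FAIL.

g(pair(g(g(pair(zero, zero))), pair(one, pair(zero, zero))))

Decompose g/1: pair(g(g(W)), pair(one, pair(zero, zero))) =?= pair(g(S), pair(one, W)).
Decompose pair/2: g(g(W)) =?= g(S),  pair(one, pair(zero, zero)) =?= pair(one, W).
Decompose g/1: g(W) =?= S.
Bind S := g(W); no other remaining equation mentions S.
Decompose pair/2: one =?= one,  pair(zero, zero) =?= W.
Delete trivial equation one =?= one.
Bind W := pair(zero, zero). Substituting into the earlier binding gives S := g(pair(zero, zero)).
Applying the MGU to either side gives g(pair(g(g(pair(zero, zero))), pair(one, pair(zero, zero)))).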